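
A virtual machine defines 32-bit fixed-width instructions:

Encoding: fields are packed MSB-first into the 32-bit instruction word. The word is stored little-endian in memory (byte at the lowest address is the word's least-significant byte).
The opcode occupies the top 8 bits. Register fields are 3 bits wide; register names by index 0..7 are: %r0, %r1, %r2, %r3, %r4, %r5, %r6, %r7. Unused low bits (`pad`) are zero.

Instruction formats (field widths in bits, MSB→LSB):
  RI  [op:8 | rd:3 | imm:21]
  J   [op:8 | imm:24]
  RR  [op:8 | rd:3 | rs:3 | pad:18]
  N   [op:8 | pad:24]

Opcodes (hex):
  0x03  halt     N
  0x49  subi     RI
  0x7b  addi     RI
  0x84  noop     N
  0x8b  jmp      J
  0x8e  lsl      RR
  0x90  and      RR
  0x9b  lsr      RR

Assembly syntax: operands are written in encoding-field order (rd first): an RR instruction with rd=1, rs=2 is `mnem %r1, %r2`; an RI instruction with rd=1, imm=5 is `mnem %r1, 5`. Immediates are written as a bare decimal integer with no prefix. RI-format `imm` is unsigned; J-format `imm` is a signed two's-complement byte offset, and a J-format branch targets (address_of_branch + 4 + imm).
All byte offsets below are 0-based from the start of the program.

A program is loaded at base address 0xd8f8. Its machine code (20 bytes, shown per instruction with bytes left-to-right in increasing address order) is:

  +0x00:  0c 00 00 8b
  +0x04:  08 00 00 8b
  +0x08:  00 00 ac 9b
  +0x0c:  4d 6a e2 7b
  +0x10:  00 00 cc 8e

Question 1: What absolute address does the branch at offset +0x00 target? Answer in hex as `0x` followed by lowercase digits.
0xd908

@+00  little-endian(0c 00 00 8b) = 0x8b00000c
  op=0x8b00000c>>24=0x8b ⇒ jmp (J)
  imm: (w>>0)&0xffffff=0xc → 12
  target = base 0xd8f8 + off 0x00 + 4 + imm 12 = 0xd908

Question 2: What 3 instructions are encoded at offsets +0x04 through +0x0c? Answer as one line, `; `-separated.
jmp 8; lsr %r5, %r3; addi %r7, 158285

+0x04: 08 00 00 8b ⇒ word 0x8b000008 (little)
  opcode bits[31:24]=0x8b: jmp/J
  [23:0] imm=8 = 8
+0x08: 00 00 ac 9b ⇒ word 0x9bac0000 (little)
  opcode bits[31:24]=0x9b: lsr/RR
  [23:21] rd=5 = %r5
  [20:18] rs=3 = %r3
+0x0c: 4d 6a e2 7b ⇒ word 0x7be26a4d (little)
  opcode bits[31:24]=0x7b: addi/RI
  [23:21] rd=7 = %r7
  [20:0] imm=158285 = 158285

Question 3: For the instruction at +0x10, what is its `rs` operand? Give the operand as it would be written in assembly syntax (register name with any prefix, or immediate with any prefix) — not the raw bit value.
%r3

[10] 00 00 cc 8e → 0x8ecc0000
  top 8b → 0x8e → lsl [RR]
  [23:21] rd=6 = %r6
  [20:18] rs=3 = %r3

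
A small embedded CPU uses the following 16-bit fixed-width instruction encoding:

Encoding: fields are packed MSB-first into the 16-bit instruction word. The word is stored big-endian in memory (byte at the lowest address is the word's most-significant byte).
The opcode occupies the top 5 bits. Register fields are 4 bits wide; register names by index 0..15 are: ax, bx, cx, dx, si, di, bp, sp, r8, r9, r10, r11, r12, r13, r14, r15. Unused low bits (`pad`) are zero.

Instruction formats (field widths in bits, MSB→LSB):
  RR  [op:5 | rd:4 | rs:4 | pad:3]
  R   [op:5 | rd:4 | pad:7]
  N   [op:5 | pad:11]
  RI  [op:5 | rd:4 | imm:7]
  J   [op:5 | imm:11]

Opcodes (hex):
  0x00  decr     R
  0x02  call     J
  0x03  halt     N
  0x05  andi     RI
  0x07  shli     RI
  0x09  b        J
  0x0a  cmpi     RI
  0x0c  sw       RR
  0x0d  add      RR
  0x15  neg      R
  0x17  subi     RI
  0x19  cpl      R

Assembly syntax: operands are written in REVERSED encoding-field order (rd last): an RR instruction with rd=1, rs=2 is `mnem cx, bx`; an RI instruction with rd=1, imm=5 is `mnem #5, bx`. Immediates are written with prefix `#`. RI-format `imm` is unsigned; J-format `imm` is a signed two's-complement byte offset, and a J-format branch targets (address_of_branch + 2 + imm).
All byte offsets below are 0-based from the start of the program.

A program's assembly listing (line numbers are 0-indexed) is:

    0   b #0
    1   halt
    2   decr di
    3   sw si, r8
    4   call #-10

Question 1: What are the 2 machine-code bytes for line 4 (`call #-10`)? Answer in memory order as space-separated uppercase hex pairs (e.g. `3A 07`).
17 F6

L4: call op=0x2:5|imm=-10:11 ⇒ 0x17f6 ⇒ big 17 f6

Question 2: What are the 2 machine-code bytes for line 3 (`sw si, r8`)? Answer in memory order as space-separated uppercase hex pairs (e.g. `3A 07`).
64 20

line 3 (sw): pack op=0xc:5|rd=8:4|rs=4:4|pad=0:3 = 0x6420; big→ 64 20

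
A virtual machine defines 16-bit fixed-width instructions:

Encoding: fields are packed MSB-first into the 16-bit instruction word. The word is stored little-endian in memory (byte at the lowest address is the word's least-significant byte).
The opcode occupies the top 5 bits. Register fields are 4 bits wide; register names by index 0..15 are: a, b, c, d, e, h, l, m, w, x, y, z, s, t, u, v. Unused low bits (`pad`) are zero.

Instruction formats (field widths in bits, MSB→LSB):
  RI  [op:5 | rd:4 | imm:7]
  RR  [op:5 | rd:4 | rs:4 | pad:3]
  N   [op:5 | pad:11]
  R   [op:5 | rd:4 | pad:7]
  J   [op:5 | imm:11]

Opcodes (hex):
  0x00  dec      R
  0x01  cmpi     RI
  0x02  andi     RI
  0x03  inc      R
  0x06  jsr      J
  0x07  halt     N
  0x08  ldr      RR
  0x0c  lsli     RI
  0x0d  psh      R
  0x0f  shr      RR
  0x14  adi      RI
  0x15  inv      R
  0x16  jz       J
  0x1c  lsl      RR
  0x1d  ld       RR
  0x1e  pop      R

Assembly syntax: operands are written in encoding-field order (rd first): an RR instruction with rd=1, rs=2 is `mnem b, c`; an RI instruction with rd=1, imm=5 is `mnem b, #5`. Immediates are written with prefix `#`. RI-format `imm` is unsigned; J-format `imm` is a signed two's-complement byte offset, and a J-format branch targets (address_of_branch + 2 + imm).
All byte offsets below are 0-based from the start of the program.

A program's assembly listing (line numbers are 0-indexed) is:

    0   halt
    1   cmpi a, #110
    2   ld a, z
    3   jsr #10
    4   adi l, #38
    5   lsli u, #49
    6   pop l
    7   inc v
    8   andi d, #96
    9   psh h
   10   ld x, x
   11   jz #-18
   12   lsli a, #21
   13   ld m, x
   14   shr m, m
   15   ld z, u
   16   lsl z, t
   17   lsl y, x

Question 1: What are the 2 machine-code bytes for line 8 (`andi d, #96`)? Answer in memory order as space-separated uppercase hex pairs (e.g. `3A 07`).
line 8 (andi): pack op=0x2:5|rd=3:4|imm=96:7 = 0x11e0; little→ e0 11

E0 11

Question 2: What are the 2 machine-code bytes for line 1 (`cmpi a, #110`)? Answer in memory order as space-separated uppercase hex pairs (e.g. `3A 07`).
L1: cmpi op=0x1:5|rd=0:4|imm=110:7 ⇒ 0x086e ⇒ little 6e 08

6E 08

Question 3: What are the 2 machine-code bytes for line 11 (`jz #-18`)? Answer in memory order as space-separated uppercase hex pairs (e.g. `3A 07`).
EE B7

L11: jz op=0x16:5|imm=-18:11 ⇒ 0xb7ee ⇒ little ee b7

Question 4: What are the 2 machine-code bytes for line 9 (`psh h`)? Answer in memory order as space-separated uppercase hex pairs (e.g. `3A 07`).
9. psh fields op=0xd:5|rd=5:4|pad=0:7 → word 6a80h → 80 6a

80 6A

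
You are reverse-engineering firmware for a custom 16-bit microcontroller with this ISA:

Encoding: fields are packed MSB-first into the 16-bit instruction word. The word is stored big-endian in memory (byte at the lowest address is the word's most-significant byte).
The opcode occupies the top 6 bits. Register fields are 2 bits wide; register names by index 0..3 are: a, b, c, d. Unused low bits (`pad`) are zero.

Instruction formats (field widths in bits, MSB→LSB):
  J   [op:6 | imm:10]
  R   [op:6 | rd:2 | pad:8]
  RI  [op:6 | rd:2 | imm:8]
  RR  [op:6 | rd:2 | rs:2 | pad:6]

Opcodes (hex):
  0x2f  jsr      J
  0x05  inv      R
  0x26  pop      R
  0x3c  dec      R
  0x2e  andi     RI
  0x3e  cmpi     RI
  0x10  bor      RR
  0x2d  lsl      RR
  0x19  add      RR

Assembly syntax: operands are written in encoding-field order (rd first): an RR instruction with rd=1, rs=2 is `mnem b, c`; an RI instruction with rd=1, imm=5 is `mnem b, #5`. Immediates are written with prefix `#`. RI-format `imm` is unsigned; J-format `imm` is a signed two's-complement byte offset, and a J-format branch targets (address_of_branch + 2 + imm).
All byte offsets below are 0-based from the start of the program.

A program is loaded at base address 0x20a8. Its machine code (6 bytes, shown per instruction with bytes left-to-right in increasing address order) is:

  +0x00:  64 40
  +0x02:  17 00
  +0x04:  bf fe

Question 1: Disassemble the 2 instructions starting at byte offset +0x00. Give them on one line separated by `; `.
+0x00: 64 40 ⇒ word 0x6440 (big)
  opcode bits[15:10]=0x19: add/RR
  rd: (w>>8)&0x3=0x0 → a
  rs: (w>>6)&0x3=0x1 → b
+0x02: 17 00 ⇒ word 0x1700 (big)
  opcode bits[15:10]=0x5: inv/R
  rd: (w>>8)&0x3=0x3 → d

add a, b; inv d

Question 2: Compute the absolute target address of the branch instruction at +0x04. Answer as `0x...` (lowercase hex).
off 0x04: read bf fe as big → 0xbffe
  op=0xbffe>>10=0x2f ⇒ jsr (J)
  [9:0] imm=1022 (s10→-2) = #-2
  target = base 0x20a8 + off 0x04 + 2 + imm -2 = 0x20ac

0x20ac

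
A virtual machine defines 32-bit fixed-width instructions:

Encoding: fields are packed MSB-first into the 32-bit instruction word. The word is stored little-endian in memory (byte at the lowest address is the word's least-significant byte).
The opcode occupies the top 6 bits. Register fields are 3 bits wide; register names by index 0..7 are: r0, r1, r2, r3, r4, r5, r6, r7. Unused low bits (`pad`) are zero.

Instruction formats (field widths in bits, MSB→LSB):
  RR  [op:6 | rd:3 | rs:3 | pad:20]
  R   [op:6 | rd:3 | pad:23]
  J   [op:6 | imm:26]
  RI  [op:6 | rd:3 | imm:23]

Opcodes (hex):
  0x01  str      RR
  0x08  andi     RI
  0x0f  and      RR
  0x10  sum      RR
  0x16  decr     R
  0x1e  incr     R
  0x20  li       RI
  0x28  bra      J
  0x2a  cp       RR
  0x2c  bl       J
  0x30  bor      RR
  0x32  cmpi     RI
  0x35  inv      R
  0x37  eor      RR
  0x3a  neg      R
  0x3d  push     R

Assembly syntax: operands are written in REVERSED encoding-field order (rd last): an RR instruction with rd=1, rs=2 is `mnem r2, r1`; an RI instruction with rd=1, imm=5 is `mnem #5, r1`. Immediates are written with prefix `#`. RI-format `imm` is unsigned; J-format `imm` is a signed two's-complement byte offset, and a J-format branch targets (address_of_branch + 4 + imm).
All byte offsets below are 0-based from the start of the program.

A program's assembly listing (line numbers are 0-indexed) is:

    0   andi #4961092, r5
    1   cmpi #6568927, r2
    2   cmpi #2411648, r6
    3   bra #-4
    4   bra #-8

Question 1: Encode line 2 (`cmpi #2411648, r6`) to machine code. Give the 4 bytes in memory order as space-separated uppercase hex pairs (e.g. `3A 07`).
line 2 (cmpi): pack op=0x32:6|rd=6:3|imm=2411648:23 = 0xcb24cc80; little→ 80 cc 24 cb

80 CC 24 CB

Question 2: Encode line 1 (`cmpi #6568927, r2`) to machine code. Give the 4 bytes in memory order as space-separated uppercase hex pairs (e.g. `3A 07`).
line 1 (cmpi): pack op=0x32:6|rd=2:3|imm=6568927:23 = 0xc9643bdf; little→ df 3b 64 c9

DF 3B 64 C9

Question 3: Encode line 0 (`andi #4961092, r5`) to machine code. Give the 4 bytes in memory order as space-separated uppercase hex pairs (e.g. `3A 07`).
0. andi fields op=0x8:6|rd=5:3|imm=4961092:23 → word 22cbb344h → 44 b3 cb 22

44 B3 CB 22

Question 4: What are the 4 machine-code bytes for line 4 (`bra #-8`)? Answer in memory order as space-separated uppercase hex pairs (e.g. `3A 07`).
line 4 (bra): pack op=0x28:6|imm=-8:26 = 0xa3fffff8; little→ f8 ff ff a3

F8 FF FF A3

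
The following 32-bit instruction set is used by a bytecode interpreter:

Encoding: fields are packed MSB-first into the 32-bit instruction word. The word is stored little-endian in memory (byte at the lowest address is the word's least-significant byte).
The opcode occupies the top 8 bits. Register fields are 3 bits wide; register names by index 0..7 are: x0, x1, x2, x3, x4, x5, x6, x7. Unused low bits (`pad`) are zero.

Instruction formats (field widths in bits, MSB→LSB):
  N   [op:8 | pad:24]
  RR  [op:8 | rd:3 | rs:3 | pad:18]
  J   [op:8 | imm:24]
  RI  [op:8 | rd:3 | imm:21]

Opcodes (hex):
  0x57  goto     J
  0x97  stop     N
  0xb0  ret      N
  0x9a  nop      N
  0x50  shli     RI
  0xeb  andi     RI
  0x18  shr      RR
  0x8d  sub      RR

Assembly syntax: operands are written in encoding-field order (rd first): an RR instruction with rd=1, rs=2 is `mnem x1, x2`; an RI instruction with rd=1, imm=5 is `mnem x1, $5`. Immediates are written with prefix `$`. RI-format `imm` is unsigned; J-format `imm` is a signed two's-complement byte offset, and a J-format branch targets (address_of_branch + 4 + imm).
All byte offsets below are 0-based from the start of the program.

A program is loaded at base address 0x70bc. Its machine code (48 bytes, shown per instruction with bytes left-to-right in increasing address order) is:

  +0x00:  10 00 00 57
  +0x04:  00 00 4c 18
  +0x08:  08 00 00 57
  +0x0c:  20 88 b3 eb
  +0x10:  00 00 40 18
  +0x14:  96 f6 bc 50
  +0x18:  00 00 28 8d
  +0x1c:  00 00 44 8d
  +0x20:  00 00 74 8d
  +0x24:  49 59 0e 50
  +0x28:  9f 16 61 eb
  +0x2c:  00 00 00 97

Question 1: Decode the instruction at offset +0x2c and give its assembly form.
+0x2c: 00 00 00 97 ⇒ word 0x97000000 (little)
  opcode bits[31:24]=0x97: stop/N

stop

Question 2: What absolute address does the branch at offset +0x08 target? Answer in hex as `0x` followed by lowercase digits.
0x70d0

@+08  little-endian(08 00 00 57) = 0x57000008
  top 8b → 0x57 → goto [J]
  [23:0] imm=8 = $8
  target = base 0x70bc + off 0x08 + 4 + imm 8 = 0x70d0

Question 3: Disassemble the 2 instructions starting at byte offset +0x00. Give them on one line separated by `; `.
goto $16; shr x2, x3

+0x00: 10 00 00 57 ⇒ word 0x57000010 (little)
  top 8b → 0x57 → goto [J]
  [23:0] imm=16 = $16
+0x04: 00 00 4c 18 ⇒ word 0x184c0000 (little)
  top 8b → 0x18 → shr [RR]
  [23:21] rd=2 = x2
  [20:18] rs=3 = x3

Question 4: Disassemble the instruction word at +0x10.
shr x2, x0

+0x10: 00 00 40 18 ⇒ word 0x18400000 (little)
  opcode bits[31:24]=0x18: shr/RR
  rd@[23:21]=0x2 ⇒ x2
  rs@[20:18]=0x0 ⇒ x0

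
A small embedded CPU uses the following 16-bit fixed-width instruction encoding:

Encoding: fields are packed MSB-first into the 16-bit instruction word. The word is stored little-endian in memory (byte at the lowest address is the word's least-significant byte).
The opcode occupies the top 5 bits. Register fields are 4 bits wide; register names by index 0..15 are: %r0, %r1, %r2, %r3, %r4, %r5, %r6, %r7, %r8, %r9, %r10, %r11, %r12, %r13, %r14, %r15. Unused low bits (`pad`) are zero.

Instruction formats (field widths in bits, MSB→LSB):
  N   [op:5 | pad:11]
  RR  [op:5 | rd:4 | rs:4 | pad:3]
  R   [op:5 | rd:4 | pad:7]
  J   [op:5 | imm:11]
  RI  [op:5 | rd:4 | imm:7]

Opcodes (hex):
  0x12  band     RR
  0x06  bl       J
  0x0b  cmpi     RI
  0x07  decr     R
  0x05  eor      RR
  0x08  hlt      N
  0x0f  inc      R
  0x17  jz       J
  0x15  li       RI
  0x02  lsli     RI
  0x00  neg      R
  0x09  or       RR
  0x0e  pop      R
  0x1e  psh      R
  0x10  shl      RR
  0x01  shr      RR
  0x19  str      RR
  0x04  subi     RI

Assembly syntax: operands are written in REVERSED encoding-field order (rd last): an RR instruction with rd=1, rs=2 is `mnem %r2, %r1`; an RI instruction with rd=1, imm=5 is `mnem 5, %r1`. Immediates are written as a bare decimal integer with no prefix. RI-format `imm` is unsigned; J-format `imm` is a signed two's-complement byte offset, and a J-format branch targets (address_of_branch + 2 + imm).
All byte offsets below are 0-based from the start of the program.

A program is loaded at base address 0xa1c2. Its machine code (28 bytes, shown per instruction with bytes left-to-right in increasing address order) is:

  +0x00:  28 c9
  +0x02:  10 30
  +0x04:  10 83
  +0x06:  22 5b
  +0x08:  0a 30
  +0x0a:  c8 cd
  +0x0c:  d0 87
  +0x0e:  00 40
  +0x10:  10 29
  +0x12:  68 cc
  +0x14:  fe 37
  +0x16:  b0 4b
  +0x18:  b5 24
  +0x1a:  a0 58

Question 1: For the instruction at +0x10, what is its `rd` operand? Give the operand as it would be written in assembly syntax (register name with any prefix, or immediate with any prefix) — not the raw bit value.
@+10  little-endian(10 29) = 0x2910
  op=0x2910>>11=0x5 ⇒ eor (RR)
  rd@[10:7]=0x2 ⇒ %r2
  rs@[6:3]=0x2 ⇒ %r2

%r2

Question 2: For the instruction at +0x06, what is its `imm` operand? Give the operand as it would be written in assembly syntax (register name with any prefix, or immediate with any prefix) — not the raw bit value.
34

@+06  little-endian(22 5b) = 0x5b22
  top 5b → 0xb → cmpi [RI]
  [10:7] rd=6 = %r6
  [6:0] imm=34 = 34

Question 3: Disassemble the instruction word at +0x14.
[14] fe 37 → 0x37fe
  op=0x37fe>>11=0x6 ⇒ bl (J)
  imm: (w>>0)&0x7ff=0x7fe (s11→-2) → -2

bl -2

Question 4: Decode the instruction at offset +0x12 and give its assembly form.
str %r13, %r8

off 0x12: read 68 cc as little → 0xcc68
  top 5b → 0x19 → str [RR]
  rd@[10:7]=0x8 ⇒ %r8
  rs@[6:3]=0xd ⇒ %r13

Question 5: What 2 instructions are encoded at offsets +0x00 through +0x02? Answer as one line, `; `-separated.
off 0x00: read 28 c9 as little → 0xc928
  top 5b → 0x19 → str [RR]
  rd@[10:7]=0x2 ⇒ %r2
  rs@[6:3]=0x5 ⇒ %r5
off 0x02: read 10 30 as little → 0x3010
  top 5b → 0x6 → bl [J]
  imm@[10:0]=0x10 ⇒ 16

str %r5, %r2; bl 16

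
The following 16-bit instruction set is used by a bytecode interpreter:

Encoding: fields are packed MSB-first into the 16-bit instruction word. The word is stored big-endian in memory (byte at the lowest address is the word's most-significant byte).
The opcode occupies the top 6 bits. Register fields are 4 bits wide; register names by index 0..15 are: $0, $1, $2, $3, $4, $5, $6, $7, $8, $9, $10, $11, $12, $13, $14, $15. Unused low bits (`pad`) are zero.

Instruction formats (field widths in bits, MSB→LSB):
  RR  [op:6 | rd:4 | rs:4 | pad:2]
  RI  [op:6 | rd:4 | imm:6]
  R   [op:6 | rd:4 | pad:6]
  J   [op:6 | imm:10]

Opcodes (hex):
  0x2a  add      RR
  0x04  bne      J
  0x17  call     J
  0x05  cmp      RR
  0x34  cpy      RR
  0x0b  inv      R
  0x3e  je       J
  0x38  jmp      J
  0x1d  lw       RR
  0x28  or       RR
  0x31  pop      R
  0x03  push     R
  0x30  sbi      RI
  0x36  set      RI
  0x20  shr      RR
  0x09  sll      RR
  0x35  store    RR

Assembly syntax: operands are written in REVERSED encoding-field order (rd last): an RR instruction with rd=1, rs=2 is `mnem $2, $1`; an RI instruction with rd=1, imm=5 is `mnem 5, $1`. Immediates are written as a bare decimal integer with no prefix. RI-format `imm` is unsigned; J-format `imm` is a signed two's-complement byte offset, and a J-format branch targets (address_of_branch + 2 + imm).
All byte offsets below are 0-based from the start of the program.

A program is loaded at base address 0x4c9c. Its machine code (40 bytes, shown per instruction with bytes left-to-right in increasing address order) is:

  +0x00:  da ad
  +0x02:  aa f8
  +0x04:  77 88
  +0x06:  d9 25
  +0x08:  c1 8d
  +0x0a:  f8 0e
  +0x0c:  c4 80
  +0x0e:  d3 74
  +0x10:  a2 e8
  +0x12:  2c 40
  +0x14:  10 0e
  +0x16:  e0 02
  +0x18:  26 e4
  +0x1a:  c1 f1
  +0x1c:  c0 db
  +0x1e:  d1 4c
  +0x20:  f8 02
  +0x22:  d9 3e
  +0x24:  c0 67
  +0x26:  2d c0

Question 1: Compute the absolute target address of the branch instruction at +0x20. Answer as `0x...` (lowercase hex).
0x4cc0

[20] f8 02 → 0xf802
  opcode bits[15:10]=0x3e: je/J
  imm: (w>>0)&0x3ff=0x2 → 2
  target = base 0x4c9c + off 0x20 + 2 + imm 2 = 0x4cc0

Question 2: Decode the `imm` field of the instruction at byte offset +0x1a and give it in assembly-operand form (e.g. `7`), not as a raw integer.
@+1a  big-endian(c1 f1) = 0xc1f1
  top 6b → 0x30 → sbi [RI]
  rd: (w>>6)&0xf=0x7 → $7
  imm: (w>>0)&0x3f=0x31 → 49

49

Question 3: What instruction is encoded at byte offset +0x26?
inv $7

[26] 2d c0 → 0x2dc0
  top 6b → 0xb → inv [R]
  rd: (w>>6)&0xf=0x7 → $7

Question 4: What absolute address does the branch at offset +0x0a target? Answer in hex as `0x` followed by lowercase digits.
off 0x0a: read f8 0e as big → 0xf80e
  top 6b → 0x3e → je [J]
  imm: (w>>0)&0x3ff=0xe → 14
  target = base 0x4c9c + off 0x0a + 2 + imm 14 = 0x4cb6

0x4cb6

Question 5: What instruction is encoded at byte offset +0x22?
set 62, $4

off 0x22: read d9 3e as big → 0xd93e
  op=0xd93e>>10=0x36 ⇒ set (RI)
  rd@[9:6]=0x4 ⇒ $4
  imm@[5:0]=0x3e ⇒ 62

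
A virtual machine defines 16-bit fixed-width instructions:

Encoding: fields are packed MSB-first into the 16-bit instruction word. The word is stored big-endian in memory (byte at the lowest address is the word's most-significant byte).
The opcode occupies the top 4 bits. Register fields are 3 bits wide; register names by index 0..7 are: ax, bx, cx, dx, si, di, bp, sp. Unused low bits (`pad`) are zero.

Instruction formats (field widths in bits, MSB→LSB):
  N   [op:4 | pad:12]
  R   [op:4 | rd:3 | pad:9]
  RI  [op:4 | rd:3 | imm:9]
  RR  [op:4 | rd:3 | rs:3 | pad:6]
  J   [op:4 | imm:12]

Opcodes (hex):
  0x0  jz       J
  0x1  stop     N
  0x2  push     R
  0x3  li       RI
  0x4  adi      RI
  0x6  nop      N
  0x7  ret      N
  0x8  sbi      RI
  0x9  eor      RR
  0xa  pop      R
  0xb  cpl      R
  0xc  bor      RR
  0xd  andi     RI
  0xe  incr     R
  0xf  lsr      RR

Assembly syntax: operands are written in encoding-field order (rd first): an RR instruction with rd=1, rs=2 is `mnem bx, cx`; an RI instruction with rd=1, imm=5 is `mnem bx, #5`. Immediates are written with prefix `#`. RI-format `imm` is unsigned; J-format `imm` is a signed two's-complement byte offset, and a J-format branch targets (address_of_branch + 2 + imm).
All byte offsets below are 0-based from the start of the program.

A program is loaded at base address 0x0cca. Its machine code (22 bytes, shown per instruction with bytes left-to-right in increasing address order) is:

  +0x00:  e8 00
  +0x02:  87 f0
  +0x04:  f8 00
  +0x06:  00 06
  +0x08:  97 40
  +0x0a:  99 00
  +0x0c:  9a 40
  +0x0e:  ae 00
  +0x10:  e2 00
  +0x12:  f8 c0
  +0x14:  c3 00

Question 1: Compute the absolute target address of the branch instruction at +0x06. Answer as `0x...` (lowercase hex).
0x0cd8

+0x06: 00 06 ⇒ word 0x0006 (big)
  opcode bits[15:12]=0x0: jz/J
  imm@[11:0]=0x6 ⇒ #6
  target = base 0x0cca + off 0x06 + 2 + imm 6 = 0x0cd8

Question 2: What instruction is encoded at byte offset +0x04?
lsr si, ax

+0x04: f8 00 ⇒ word 0xf800 (big)
  op=0xf800>>12=0xf ⇒ lsr (RR)
  [11:9] rd=4 = si
  [8:6] rs=0 = ax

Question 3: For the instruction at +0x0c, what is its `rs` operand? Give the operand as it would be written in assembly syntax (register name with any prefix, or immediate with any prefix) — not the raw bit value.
bx

+0x0c: 9a 40 ⇒ word 0x9a40 (big)
  op=0x9a40>>12=0x9 ⇒ eor (RR)
  rd@[11:9]=0x5 ⇒ di
  rs@[8:6]=0x1 ⇒ bx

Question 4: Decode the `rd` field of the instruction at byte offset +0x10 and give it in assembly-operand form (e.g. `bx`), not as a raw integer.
bx

+0x10: e2 00 ⇒ word 0xe200 (big)
  op=0xe200>>12=0xe ⇒ incr (R)
  rd: (w>>9)&0x7=0x1 → bx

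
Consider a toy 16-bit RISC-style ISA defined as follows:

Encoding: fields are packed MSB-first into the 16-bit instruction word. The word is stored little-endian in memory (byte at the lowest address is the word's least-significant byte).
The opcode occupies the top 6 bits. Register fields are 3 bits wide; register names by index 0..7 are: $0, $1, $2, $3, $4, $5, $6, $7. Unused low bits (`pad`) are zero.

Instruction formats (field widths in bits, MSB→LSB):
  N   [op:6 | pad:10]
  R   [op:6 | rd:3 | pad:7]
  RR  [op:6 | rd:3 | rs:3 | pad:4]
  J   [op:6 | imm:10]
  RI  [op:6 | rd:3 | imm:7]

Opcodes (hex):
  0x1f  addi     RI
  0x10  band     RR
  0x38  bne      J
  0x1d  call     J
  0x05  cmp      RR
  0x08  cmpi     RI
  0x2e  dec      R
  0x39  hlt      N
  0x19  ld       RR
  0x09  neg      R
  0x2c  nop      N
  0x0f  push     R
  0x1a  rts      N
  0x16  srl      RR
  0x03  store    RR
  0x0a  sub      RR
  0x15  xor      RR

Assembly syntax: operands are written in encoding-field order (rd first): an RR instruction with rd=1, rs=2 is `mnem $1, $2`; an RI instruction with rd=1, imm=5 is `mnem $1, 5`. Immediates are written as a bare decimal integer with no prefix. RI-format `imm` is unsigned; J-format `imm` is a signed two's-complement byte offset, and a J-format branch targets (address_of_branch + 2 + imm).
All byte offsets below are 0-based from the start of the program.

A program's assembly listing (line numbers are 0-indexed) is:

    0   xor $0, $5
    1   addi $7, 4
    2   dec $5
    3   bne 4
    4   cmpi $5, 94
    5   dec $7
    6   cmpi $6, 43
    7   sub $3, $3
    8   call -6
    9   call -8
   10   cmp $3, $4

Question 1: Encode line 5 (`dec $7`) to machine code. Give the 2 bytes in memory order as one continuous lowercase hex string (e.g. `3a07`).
80bb

line 5 (dec): pack op=0x2e:6|rd=7:3|pad=0:7 = 0xbb80; little→ 80 bb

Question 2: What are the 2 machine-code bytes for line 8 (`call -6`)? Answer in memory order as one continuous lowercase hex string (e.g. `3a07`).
fa77

line 8 (call): pack op=0x1d:6|imm=-6:10 = 0x77fa; little→ fa 77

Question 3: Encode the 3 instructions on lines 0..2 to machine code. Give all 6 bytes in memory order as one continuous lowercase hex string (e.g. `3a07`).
5054847f80ba

L0: xor op=0x15:6|rd=0:3|rs=5:3|pad=0:4 ⇒ 0x5450 ⇒ little 50 54
L1: addi op=0x1f:6|rd=7:3|imm=4:7 ⇒ 0x7f84 ⇒ little 84 7f
L2: dec op=0x2e:6|rd=5:3|pad=0:7 ⇒ 0xba80 ⇒ little 80 ba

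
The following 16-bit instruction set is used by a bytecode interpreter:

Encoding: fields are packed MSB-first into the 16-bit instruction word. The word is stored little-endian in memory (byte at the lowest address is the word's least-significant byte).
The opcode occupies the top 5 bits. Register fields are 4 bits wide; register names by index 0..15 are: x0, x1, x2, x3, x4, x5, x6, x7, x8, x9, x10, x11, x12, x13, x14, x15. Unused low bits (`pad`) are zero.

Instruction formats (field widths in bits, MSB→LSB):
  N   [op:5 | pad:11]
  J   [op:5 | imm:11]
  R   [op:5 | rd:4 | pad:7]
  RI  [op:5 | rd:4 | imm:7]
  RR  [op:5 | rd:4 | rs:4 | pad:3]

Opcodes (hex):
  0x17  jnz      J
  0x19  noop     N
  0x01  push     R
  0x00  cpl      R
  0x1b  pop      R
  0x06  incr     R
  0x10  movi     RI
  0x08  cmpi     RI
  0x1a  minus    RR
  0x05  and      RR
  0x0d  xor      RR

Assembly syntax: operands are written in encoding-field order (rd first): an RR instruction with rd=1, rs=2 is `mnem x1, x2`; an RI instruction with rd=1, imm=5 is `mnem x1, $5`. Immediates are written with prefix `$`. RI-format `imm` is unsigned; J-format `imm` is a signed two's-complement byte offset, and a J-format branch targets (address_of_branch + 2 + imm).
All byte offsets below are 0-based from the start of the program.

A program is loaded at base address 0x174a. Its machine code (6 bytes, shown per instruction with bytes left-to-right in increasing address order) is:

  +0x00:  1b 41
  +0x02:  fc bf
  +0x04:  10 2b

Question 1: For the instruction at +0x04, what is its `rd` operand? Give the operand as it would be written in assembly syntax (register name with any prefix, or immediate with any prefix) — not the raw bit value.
x6

[04] 10 2b → 0x2b10
  opcode bits[15:11]=0x5: and/RR
  rd: (w>>7)&0xf=0x6 → x6
  rs: (w>>3)&0xf=0x2 → x2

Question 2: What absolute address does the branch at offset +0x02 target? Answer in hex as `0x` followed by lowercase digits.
+0x02: fc bf ⇒ word 0xbffc (little)
  top 5b → 0x17 → jnz [J]
  imm@[10:0]=0x7fc (s11→-4) ⇒ $-4
  target = base 0x174a + off 0x02 + 2 + imm -4 = 0x174a

0x174a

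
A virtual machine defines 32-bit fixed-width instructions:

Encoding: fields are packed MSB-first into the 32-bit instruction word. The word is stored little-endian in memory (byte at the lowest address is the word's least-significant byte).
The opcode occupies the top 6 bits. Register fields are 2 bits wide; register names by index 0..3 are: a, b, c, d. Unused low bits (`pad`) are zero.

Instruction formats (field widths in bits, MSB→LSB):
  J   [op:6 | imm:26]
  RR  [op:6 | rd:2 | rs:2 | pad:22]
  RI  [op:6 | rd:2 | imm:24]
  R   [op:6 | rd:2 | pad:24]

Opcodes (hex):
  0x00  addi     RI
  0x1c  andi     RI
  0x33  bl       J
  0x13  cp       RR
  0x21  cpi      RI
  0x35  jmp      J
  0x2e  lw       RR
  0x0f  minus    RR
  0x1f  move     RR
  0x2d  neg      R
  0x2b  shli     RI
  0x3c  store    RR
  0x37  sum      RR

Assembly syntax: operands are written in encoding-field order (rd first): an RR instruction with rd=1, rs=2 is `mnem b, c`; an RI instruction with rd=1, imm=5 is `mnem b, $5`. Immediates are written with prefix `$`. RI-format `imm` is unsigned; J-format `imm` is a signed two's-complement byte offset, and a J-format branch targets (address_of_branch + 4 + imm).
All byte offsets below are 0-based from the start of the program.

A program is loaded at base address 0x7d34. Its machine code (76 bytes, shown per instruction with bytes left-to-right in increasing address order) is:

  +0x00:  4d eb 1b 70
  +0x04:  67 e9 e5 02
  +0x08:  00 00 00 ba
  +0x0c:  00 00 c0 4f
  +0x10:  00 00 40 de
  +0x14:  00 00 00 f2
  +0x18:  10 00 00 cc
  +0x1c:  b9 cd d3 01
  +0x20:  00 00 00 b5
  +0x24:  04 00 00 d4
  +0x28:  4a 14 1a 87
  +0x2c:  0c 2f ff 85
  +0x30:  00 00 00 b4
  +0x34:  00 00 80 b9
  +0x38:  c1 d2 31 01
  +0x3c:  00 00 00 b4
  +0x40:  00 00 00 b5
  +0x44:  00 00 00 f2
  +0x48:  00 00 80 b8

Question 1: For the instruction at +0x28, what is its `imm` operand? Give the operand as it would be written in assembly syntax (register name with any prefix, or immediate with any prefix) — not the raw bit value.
$1709130

@+28  little-endian(4a 14 1a 87) = 0x871a144a
  opcode bits[31:26]=0x21: cpi/RI
  [25:24] rd=3 = d
  [23:0] imm=1709130 = $1709130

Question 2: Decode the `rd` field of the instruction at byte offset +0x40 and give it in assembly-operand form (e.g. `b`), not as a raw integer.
b

+0x40: 00 00 00 b5 ⇒ word 0xb5000000 (little)
  op=0xb5000000>>26=0x2d ⇒ neg (R)
  rd@[25:24]=0x1 ⇒ b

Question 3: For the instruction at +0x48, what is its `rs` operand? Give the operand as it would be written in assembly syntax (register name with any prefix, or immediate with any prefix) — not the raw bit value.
c

@+48  little-endian(00 00 80 b8) = 0xb8800000
  opcode bits[31:26]=0x2e: lw/RR
  rd: (w>>24)&0x3=0x0 → a
  rs: (w>>22)&0x3=0x2 → c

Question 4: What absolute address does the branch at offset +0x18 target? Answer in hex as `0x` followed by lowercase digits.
off 0x18: read 10 00 00 cc as little → 0xcc000010
  top 6b → 0x33 → bl [J]
  [25:0] imm=16 = $16
  target = base 0x7d34 + off 0x18 + 4 + imm 16 = 0x7d60

0x7d60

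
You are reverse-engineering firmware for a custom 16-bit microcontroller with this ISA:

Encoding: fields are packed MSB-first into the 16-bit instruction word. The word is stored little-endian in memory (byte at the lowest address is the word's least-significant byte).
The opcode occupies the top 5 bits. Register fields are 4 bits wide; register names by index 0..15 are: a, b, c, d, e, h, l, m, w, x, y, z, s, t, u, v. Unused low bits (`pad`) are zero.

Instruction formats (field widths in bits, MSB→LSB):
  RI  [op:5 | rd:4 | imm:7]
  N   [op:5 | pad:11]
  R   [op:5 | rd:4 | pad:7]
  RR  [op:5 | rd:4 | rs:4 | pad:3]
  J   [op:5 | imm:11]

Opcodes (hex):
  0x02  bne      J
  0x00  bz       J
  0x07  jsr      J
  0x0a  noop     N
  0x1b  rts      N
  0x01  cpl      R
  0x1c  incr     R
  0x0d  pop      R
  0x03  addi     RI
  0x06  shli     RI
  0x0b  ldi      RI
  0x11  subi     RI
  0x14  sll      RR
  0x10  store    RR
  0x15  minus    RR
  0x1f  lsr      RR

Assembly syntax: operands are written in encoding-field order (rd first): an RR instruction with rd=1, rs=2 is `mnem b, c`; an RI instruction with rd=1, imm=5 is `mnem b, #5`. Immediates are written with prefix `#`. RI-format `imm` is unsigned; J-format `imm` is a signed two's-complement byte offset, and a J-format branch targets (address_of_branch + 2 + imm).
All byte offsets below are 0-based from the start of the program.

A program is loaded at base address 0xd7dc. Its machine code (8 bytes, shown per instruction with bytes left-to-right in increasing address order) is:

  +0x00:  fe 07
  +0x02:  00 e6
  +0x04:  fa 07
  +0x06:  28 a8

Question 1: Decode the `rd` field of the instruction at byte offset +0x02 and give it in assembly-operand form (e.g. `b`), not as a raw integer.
s

@+02  little-endian(00 e6) = 0xe600
  op=0xe600>>11=0x1c ⇒ incr (R)
  rd@[10:7]=0xc ⇒ s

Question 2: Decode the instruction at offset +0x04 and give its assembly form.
off 0x04: read fa 07 as little → 0x07fa
  top 5b → 0x0 → bz [J]
  imm@[10:0]=0x7fa (s11→-6) ⇒ #-6

bz #-6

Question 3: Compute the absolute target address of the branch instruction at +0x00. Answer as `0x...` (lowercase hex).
off 0x00: read fe 07 as little → 0x07fe
  top 5b → 0x0 → bz [J]
  imm: (w>>0)&0x7ff=0x7fe (s11→-2) → #-2
  target = base 0xd7dc + off 0x00 + 2 + imm -2 = 0xd7dc

0xd7dc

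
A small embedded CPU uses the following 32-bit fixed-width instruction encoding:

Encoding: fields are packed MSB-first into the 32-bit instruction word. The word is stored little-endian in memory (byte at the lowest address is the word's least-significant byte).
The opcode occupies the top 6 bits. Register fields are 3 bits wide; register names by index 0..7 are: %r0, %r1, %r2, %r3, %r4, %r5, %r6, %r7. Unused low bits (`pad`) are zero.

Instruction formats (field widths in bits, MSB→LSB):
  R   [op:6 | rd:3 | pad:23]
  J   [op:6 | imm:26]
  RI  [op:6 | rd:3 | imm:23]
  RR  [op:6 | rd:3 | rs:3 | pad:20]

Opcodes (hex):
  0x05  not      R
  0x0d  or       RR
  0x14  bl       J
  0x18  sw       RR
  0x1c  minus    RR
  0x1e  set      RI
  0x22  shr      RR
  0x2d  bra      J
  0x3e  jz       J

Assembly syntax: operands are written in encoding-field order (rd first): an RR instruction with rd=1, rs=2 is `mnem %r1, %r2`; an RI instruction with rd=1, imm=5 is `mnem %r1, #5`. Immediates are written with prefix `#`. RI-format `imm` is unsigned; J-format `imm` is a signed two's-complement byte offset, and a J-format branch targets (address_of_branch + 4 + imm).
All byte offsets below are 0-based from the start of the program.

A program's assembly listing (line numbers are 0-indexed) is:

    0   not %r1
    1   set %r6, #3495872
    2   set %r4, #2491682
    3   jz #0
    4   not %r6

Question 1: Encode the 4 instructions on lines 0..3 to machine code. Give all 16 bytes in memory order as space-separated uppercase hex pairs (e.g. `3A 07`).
00 00 80 14 C0 57 35 7B 22 05 26 7A 00 00 00 F8

L0: not op=0x5:6|rd=1:3|pad=0:23 ⇒ 0x14800000 ⇒ little 00 00 80 14
L1: set op=0x1e:6|rd=6:3|imm=3495872:23 ⇒ 0x7b3557c0 ⇒ little c0 57 35 7b
L2: set op=0x1e:6|rd=4:3|imm=2491682:23 ⇒ 0x7a260522 ⇒ little 22 05 26 7a
L3: jz op=0x3e:6|imm=0:26 ⇒ 0xf8000000 ⇒ little 00 00 00 f8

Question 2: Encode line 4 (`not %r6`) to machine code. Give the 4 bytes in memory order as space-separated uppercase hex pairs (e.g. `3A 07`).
00 00 00 17

line 4 (not): pack op=0x5:6|rd=6:3|pad=0:23 = 0x17000000; little→ 00 00 00 17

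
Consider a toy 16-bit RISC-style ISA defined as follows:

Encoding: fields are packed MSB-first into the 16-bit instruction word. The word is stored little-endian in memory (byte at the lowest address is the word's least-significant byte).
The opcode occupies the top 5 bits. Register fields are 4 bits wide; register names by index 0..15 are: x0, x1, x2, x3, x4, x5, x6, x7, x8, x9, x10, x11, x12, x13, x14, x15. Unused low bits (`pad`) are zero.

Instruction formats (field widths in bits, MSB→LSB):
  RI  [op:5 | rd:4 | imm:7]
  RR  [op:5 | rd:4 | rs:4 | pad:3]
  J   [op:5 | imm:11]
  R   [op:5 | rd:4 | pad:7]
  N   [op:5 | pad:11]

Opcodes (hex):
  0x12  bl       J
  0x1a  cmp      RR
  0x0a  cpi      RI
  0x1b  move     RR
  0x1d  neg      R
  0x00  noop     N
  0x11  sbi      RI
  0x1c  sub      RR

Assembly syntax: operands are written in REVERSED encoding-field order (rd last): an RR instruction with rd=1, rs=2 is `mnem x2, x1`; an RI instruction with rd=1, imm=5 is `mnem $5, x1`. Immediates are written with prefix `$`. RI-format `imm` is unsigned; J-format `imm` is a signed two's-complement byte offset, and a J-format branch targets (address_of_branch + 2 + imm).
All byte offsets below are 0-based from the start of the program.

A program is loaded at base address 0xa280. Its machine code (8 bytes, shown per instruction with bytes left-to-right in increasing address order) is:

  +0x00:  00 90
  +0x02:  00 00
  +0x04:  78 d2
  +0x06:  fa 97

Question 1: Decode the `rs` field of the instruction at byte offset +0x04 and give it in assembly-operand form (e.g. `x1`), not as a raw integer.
x15

@+04  little-endian(78 d2) = 0xd278
  opcode bits[15:11]=0x1a: cmp/RR
  rd: (w>>7)&0xf=0x4 → x4
  rs: (w>>3)&0xf=0xf → x15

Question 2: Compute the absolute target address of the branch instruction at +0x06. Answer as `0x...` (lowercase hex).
0xa282

+0x06: fa 97 ⇒ word 0x97fa (little)
  op=0x97fa>>11=0x12 ⇒ bl (J)
  imm@[10:0]=0x7fa (s11→-6) ⇒ $-6
  target = base 0xa280 + off 0x06 + 2 + imm -6 = 0xa282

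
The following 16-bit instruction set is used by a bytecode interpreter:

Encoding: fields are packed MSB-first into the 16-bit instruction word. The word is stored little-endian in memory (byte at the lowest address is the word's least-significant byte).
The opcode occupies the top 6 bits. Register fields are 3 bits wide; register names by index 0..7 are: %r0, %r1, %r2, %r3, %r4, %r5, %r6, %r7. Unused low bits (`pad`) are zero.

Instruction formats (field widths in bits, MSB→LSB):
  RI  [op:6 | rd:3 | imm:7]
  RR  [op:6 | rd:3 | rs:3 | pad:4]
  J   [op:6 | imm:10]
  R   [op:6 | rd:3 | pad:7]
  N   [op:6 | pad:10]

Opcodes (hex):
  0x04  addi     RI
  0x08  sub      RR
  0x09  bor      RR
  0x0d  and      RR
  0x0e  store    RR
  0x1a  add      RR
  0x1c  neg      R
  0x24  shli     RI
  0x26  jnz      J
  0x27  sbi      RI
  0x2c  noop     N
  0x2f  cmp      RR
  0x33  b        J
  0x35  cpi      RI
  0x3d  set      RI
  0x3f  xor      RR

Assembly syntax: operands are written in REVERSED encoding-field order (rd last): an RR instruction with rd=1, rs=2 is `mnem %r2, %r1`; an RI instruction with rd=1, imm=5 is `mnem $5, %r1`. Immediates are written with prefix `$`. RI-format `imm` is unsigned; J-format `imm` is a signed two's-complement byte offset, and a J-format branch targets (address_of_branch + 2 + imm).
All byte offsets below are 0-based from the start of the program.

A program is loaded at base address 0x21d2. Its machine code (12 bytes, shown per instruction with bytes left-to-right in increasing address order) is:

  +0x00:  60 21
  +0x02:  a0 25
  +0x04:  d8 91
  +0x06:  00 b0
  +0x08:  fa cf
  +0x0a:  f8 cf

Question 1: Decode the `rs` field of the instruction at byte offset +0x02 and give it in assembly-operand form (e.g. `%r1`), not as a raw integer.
@+02  little-endian(a0 25) = 0x25a0
  opcode bits[15:10]=0x9: bor/RR
  [9:7] rd=3 = %r3
  [6:4] rs=2 = %r2

%r2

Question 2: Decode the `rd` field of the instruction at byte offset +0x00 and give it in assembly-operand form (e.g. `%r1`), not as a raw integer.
%r2

+0x00: 60 21 ⇒ word 0x2160 (little)
  opcode bits[15:10]=0x8: sub/RR
  [9:7] rd=2 = %r2
  [6:4] rs=6 = %r6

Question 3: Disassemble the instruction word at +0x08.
@+08  little-endian(fa cf) = 0xcffa
  op=0xcffa>>10=0x33 ⇒ b (J)
  imm: (w>>0)&0x3ff=0x3fa (s10→-6) → $-6

b $-6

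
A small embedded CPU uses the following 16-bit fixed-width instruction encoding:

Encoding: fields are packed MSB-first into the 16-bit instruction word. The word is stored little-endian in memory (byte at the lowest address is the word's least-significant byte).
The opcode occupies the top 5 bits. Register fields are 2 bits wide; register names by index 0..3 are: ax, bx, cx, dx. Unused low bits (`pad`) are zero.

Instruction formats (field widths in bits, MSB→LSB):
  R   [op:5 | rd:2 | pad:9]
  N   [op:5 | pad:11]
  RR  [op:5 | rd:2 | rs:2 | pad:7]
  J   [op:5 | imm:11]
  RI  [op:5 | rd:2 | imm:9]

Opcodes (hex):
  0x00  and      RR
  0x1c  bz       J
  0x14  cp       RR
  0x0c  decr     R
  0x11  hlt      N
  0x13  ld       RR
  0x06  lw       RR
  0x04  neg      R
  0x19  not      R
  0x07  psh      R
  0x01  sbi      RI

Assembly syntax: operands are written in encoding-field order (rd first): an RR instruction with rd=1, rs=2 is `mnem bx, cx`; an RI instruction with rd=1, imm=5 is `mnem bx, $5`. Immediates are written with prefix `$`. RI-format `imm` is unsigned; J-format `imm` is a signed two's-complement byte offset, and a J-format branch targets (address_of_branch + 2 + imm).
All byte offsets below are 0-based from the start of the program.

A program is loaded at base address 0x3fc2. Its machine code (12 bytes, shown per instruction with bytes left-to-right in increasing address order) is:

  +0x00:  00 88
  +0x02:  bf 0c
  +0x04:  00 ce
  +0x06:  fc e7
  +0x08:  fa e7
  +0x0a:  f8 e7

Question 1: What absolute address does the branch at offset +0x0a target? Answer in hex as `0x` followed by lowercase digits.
0x3fc6

[0a] f8 e7 → 0xe7f8
  op=0xe7f8>>11=0x1c ⇒ bz (J)
  imm: (w>>0)&0x7ff=0x7f8 (s11→-8) → $-8
  target = base 0x3fc2 + off 0x0a + 2 + imm -8 = 0x3fc6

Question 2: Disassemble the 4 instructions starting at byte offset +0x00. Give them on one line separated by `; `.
+0x00: 00 88 ⇒ word 0x8800 (little)
  op=0x8800>>11=0x11 ⇒ hlt (N)
+0x02: bf 0c ⇒ word 0x0cbf (little)
  op=0x0cbf>>11=0x1 ⇒ sbi (RI)
  [10:9] rd=2 = cx
  [8:0] imm=191 = $191
+0x04: 00 ce ⇒ word 0xce00 (little)
  op=0xce00>>11=0x19 ⇒ not (R)
  [10:9] rd=3 = dx
+0x06: fc e7 ⇒ word 0xe7fc (little)
  op=0xe7fc>>11=0x1c ⇒ bz (J)
  [10:0] imm=2044 (s11→-4) = $-4

hlt; sbi cx, $191; not dx; bz $-4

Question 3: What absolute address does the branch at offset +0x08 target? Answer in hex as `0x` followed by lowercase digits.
0x3fc6

@+08  little-endian(fa e7) = 0xe7fa
  op=0xe7fa>>11=0x1c ⇒ bz (J)
  imm@[10:0]=0x7fa (s11→-6) ⇒ $-6
  target = base 0x3fc2 + off 0x08 + 2 + imm -6 = 0x3fc6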